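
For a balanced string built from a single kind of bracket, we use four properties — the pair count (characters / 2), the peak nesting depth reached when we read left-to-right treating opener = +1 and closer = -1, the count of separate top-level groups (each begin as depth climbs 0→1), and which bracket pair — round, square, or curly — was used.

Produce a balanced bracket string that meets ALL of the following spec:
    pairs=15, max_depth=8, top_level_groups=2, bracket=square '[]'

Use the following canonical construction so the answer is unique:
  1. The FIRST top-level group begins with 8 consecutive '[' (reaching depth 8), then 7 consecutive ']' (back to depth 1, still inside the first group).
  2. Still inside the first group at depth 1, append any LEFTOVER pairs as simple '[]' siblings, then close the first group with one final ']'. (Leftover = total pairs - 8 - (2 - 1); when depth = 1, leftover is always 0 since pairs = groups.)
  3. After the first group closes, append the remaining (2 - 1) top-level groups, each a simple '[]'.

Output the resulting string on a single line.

Answer: [[[[[[[[]]]]]]][][][][][][]][]

Derivation:
Spec: pairs=15 depth=8 groups=2
Leftover pairs = 15 - 8 - (2-1) = 6
First group: deep chain of depth 8 + 6 sibling pairs
Remaining 1 groups: simple '[]' each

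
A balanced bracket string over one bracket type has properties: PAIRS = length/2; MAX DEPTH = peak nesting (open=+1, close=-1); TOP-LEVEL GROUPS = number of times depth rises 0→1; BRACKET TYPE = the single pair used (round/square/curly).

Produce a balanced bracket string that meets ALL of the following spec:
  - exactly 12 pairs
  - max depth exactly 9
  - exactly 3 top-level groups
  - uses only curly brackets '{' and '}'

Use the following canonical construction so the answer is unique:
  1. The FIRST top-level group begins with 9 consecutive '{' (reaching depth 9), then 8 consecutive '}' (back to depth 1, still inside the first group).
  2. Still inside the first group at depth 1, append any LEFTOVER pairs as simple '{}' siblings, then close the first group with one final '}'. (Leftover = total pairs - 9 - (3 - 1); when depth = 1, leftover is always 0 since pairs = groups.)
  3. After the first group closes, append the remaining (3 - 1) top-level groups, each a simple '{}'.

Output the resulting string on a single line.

Answer: {{{{{{{{{}}}}}}}}{}}{}{}

Derivation:
Spec: pairs=12 depth=9 groups=3
Leftover pairs = 12 - 9 - (3-1) = 1
First group: deep chain of depth 9 + 1 sibling pairs
Remaining 2 groups: simple '{}' each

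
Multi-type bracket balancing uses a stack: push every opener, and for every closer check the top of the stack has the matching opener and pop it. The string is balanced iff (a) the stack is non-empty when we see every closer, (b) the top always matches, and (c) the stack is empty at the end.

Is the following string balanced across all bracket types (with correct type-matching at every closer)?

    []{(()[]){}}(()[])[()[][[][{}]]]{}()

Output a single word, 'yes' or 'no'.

pos 0: push '['; stack = [
pos 1: ']' matches '['; pop; stack = (empty)
pos 2: push '{'; stack = {
pos 3: push '('; stack = {(
pos 4: push '('; stack = {((
pos 5: ')' matches '('; pop; stack = {(
pos 6: push '['; stack = {([
pos 7: ']' matches '['; pop; stack = {(
pos 8: ')' matches '('; pop; stack = {
pos 9: push '{'; stack = {{
pos 10: '}' matches '{'; pop; stack = {
pos 11: '}' matches '{'; pop; stack = (empty)
pos 12: push '('; stack = (
pos 13: push '('; stack = ((
pos 14: ')' matches '('; pop; stack = (
pos 15: push '['; stack = ([
pos 16: ']' matches '['; pop; stack = (
pos 17: ')' matches '('; pop; stack = (empty)
pos 18: push '['; stack = [
pos 19: push '('; stack = [(
pos 20: ')' matches '('; pop; stack = [
pos 21: push '['; stack = [[
pos 22: ']' matches '['; pop; stack = [
pos 23: push '['; stack = [[
pos 24: push '['; stack = [[[
pos 25: ']' matches '['; pop; stack = [[
pos 26: push '['; stack = [[[
pos 27: push '{'; stack = [[[{
pos 28: '}' matches '{'; pop; stack = [[[
pos 29: ']' matches '['; pop; stack = [[
pos 30: ']' matches '['; pop; stack = [
pos 31: ']' matches '['; pop; stack = (empty)
pos 32: push '{'; stack = {
pos 33: '}' matches '{'; pop; stack = (empty)
pos 34: push '('; stack = (
pos 35: ')' matches '('; pop; stack = (empty)
end: stack empty → VALID
Verdict: properly nested → yes

Answer: yes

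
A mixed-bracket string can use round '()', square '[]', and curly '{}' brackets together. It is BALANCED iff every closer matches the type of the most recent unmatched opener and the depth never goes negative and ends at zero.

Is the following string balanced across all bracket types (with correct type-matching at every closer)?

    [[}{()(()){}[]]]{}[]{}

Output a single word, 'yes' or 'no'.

Answer: no

Derivation:
pos 0: push '['; stack = [
pos 1: push '['; stack = [[
pos 2: saw closer '}' but top of stack is '[' (expected ']') → INVALID
Verdict: type mismatch at position 2: '}' closes '[' → no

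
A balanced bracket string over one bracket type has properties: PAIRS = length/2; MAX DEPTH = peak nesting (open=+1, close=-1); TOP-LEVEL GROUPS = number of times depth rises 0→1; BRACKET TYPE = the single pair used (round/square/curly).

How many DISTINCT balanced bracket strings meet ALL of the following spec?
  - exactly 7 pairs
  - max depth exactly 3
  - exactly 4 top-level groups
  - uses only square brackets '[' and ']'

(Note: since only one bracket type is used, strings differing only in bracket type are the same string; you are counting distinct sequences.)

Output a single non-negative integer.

Spec: pairs=7 depth=3 groups=4
Count(depth <= 3) = 44
Count(depth <= 2) = 20
Count(depth == 3) = 44 - 20 = 24

Answer: 24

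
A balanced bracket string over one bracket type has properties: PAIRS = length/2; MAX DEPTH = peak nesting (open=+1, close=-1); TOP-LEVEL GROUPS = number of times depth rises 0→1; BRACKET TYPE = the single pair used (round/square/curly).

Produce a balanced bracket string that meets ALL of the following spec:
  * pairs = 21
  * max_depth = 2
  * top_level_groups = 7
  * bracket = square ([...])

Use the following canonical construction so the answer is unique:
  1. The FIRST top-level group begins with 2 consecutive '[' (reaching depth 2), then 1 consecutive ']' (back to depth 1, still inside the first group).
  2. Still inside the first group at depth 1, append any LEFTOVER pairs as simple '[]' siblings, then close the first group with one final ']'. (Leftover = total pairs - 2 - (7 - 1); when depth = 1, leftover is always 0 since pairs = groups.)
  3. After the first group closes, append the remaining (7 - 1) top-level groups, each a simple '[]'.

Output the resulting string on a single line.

Answer: [[][][][][][][][][][][][][][]][][][][][][]

Derivation:
Spec: pairs=21 depth=2 groups=7
Leftover pairs = 21 - 2 - (7-1) = 13
First group: deep chain of depth 2 + 13 sibling pairs
Remaining 6 groups: simple '[]' each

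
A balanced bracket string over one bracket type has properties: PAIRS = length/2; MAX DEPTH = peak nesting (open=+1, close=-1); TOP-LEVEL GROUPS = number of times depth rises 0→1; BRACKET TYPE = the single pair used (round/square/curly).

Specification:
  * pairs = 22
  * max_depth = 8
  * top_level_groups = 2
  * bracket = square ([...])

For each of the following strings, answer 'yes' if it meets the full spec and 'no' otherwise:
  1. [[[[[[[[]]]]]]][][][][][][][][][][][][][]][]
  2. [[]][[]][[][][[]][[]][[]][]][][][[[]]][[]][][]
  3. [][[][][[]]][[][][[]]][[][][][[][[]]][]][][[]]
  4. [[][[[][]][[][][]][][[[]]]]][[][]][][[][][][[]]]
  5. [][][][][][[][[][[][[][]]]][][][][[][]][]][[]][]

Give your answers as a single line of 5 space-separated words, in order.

String 1 '[[[[[[[[]]]]]]][][][][][][][][][][][][][]][]': depth seq [1 2 3 4 5 6 7 8 7 6 5 4 3 2 1 2 1 2 1 2 1 2 1 2 1 2 1 2 1 2 1 2 1 2 1 2 1 2 1 2 1 0 1 0]
  -> pairs=22 depth=8 groups=2 -> yes
String 2 '[[]][[]][[][][[]][[]][[]][]][][][[[]]][[]][][]': depth seq [1 2 1 0 1 2 1 0 1 2 1 2 1 2 3 2 1 2 3 2 1 2 3 2 1 2 1 0 1 0 1 0 1 2 3 2 1 0 1 2 1 0 1 0 1 0]
  -> pairs=23 depth=3 groups=9 -> no
String 3 '[][[][][[]]][[][][[]]][[][][][[][[]]][]][][[]]': depth seq [1 0 1 2 1 2 1 2 3 2 1 0 1 2 1 2 1 2 3 2 1 0 1 2 1 2 1 2 1 2 3 2 3 4 3 2 1 2 1 0 1 0 1 2 1 0]
  -> pairs=23 depth=4 groups=6 -> no
String 4 '[[][[[][]][[][][]][][[[]]]]][[][]][][[][][][[]]]': depth seq [1 2 1 2 3 4 3 4 3 2 3 4 3 4 3 4 3 2 3 2 3 4 5 4 3 2 1 0 1 2 1 2 1 0 1 0 1 2 1 2 1 2 1 2 3 2 1 0]
  -> pairs=24 depth=5 groups=4 -> no
String 5 '[][][][][][[][[][[][[][]]]][][][][[][]][]][[]][]': depth seq [1 0 1 0 1 0 1 0 1 0 1 2 1 2 3 2 3 4 3 4 5 4 5 4 3 2 1 2 1 2 1 2 1 2 3 2 3 2 1 2 1 0 1 2 1 0 1 0]
  -> pairs=24 depth=5 groups=8 -> no

Answer: yes no no no no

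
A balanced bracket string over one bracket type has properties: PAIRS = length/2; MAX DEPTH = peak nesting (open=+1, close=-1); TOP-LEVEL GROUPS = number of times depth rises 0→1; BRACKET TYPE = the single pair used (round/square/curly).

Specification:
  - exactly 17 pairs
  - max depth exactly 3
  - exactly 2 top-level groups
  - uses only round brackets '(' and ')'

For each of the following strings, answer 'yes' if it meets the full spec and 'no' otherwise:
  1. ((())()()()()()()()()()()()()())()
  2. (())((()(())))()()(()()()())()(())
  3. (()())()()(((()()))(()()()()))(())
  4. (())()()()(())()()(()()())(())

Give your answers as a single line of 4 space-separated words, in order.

Answer: yes no no no

Derivation:
String 1 '((())()()()()()()()()()()()()())()': depth seq [1 2 3 2 1 2 1 2 1 2 1 2 1 2 1 2 1 2 1 2 1 2 1 2 1 2 1 2 1 2 1 0 1 0]
  -> pairs=17 depth=3 groups=2 -> yes
String 2 '(())((()(())))()()(()()()())()(())': depth seq [1 2 1 0 1 2 3 2 3 4 3 2 1 0 1 0 1 0 1 2 1 2 1 2 1 2 1 0 1 0 1 2 1 0]
  -> pairs=17 depth=4 groups=7 -> no
String 3 '(()())()()(((()()))(()()()()))(())': depth seq [1 2 1 2 1 0 1 0 1 0 1 2 3 4 3 4 3 2 1 2 3 2 3 2 3 2 3 2 1 0 1 2 1 0]
  -> pairs=17 depth=4 groups=5 -> no
String 4 '(())()()()(())()()(()()())(())': depth seq [1 2 1 0 1 0 1 0 1 0 1 2 1 0 1 0 1 0 1 2 1 2 1 2 1 0 1 2 1 0]
  -> pairs=15 depth=2 groups=9 -> no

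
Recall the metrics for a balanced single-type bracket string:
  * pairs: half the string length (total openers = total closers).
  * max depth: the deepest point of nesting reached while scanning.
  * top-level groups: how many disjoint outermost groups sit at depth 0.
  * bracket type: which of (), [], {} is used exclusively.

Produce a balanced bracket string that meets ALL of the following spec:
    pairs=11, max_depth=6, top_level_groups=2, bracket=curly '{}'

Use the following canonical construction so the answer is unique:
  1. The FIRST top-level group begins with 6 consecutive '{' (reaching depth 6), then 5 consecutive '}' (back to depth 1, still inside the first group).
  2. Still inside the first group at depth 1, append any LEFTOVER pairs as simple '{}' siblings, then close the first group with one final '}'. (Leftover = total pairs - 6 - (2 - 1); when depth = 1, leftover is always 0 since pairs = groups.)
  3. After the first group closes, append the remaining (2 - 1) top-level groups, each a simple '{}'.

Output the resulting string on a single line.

Answer: {{{{{{}}}}}{}{}{}{}}{}

Derivation:
Spec: pairs=11 depth=6 groups=2
Leftover pairs = 11 - 6 - (2-1) = 4
First group: deep chain of depth 6 + 4 sibling pairs
Remaining 1 groups: simple '{}' each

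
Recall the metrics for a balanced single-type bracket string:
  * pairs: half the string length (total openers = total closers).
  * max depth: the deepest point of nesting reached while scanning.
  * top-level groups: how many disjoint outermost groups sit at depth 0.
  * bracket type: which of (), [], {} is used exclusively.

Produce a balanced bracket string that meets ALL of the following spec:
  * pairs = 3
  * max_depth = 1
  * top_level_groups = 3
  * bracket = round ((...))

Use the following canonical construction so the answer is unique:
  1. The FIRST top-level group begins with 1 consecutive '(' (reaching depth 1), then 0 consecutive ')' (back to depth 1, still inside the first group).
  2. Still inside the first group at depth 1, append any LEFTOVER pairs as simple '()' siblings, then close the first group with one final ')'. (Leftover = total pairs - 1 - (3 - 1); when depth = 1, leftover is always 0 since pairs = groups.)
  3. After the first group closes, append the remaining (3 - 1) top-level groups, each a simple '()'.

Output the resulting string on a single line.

Spec: pairs=3 depth=1 groups=3
Leftover pairs = 3 - 1 - (3-1) = 0
First group: deep chain of depth 1 + 0 sibling pairs
Remaining 2 groups: simple '()' each

Answer: ()()()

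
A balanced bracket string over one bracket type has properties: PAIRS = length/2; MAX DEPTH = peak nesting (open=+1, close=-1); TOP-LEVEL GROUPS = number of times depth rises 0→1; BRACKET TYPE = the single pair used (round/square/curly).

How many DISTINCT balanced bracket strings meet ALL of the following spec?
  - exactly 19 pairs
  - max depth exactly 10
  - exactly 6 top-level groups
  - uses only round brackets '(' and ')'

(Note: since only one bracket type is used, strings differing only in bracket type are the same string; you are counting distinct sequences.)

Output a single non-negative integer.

Answer: 116064

Derivation:
Spec: pairs=19 depth=10 groups=6
Count(depth <= 10) = 65110974
Count(depth <= 9) = 64994910
Count(depth == 10) = 65110974 - 64994910 = 116064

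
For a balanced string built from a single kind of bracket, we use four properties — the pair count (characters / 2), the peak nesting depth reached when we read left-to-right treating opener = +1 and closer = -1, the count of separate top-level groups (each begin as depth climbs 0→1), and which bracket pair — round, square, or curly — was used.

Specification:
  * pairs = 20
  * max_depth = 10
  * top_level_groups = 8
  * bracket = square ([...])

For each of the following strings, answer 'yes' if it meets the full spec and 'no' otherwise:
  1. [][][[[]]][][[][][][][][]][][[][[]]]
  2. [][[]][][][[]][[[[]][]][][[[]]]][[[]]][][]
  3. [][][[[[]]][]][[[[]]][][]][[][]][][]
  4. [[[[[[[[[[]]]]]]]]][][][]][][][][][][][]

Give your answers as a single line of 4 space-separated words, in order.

Answer: no no no yes

Derivation:
String 1 '[][][[[]]][][[][][][][][]][][[][[]]]': depth seq [1 0 1 0 1 2 3 2 1 0 1 0 1 2 1 2 1 2 1 2 1 2 1 2 1 0 1 0 1 2 1 2 3 2 1 0]
  -> pairs=18 depth=3 groups=7 -> no
String 2 '[][[]][][][[]][[[[]][]][][[[]]]][[[]]][][]': depth seq [1 0 1 2 1 0 1 0 1 0 1 2 1 0 1 2 3 4 3 2 3 2 1 2 1 2 3 4 3 2 1 0 1 2 3 2 1 0 1 0 1 0]
  -> pairs=21 depth=4 groups=9 -> no
String 3 '[][][[[[]]][]][[[[]]][][]][[][]][][]': depth seq [1 0 1 0 1 2 3 4 3 2 1 2 1 0 1 2 3 4 3 2 1 2 1 2 1 0 1 2 1 2 1 0 1 0 1 0]
  -> pairs=18 depth=4 groups=7 -> no
String 4 '[[[[[[[[[[]]]]]]]]][][][]][][][][][][][]': depth seq [1 2 3 4 5 6 7 8 9 10 9 8 7 6 5 4 3 2 1 2 1 2 1 2 1 0 1 0 1 0 1 0 1 0 1 0 1 0 1 0]
  -> pairs=20 depth=10 groups=8 -> yes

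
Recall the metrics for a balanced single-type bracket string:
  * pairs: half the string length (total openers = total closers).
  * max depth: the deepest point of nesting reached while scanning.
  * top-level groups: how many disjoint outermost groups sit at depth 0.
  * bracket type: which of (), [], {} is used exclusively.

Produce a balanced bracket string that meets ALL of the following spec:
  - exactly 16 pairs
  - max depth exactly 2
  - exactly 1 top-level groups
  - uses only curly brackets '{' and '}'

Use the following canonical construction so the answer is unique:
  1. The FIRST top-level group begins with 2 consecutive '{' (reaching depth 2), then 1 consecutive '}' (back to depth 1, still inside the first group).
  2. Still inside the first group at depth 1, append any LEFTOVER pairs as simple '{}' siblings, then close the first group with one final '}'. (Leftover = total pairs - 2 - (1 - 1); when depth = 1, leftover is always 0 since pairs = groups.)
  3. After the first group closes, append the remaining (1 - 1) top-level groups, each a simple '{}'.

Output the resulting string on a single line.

Answer: {{}{}{}{}{}{}{}{}{}{}{}{}{}{}{}}

Derivation:
Spec: pairs=16 depth=2 groups=1
Leftover pairs = 16 - 2 - (1-1) = 14
First group: deep chain of depth 2 + 14 sibling pairs
Remaining 0 groups: simple '{}' each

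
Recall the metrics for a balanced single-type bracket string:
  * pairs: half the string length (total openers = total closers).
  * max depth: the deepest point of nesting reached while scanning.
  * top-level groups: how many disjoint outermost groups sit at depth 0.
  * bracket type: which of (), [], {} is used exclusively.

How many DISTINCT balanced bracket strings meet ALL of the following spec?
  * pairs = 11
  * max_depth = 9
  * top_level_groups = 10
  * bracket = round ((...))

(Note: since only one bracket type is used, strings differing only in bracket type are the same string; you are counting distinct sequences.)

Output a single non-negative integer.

Spec: pairs=11 depth=9 groups=10
Count(depth <= 9) = 10
Count(depth <= 8) = 10
Count(depth == 9) = 10 - 10 = 0

Answer: 0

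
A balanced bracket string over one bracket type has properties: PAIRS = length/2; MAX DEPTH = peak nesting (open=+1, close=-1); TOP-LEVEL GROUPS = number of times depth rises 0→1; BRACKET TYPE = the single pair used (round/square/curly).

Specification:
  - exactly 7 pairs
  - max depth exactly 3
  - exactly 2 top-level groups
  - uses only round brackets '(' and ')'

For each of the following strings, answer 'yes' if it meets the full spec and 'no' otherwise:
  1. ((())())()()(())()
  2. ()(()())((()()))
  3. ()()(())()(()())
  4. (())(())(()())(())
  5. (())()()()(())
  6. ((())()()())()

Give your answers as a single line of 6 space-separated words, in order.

Answer: no no no no no yes

Derivation:
String 1 '((())())()()(())()': depth seq [1 2 3 2 1 2 1 0 1 0 1 0 1 2 1 0 1 0]
  -> pairs=9 depth=3 groups=5 -> no
String 2 '()(()())((()()))': depth seq [1 0 1 2 1 2 1 0 1 2 3 2 3 2 1 0]
  -> pairs=8 depth=3 groups=3 -> no
String 3 '()()(())()(()())': depth seq [1 0 1 0 1 2 1 0 1 0 1 2 1 2 1 0]
  -> pairs=8 depth=2 groups=5 -> no
String 4 '(())(())(()())(())': depth seq [1 2 1 0 1 2 1 0 1 2 1 2 1 0 1 2 1 0]
  -> pairs=9 depth=2 groups=4 -> no
String 5 '(())()()()(())': depth seq [1 2 1 0 1 0 1 0 1 0 1 2 1 0]
  -> pairs=7 depth=2 groups=5 -> no
String 6 '((())()()())()': depth seq [1 2 3 2 1 2 1 2 1 2 1 0 1 0]
  -> pairs=7 depth=3 groups=2 -> yes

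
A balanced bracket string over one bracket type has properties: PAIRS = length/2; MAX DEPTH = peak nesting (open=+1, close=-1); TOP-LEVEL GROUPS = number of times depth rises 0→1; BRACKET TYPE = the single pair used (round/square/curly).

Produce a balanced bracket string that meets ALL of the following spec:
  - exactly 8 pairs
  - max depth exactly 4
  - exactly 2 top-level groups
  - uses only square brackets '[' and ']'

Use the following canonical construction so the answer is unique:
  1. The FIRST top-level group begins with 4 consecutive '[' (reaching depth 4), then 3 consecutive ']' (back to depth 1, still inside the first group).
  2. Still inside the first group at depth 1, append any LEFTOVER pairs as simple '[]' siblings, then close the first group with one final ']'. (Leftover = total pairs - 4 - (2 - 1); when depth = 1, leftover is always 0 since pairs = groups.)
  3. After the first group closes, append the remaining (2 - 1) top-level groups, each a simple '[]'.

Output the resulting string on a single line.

Spec: pairs=8 depth=4 groups=2
Leftover pairs = 8 - 4 - (2-1) = 3
First group: deep chain of depth 4 + 3 sibling pairs
Remaining 1 groups: simple '[]' each

Answer: [[[[]]][][][]][]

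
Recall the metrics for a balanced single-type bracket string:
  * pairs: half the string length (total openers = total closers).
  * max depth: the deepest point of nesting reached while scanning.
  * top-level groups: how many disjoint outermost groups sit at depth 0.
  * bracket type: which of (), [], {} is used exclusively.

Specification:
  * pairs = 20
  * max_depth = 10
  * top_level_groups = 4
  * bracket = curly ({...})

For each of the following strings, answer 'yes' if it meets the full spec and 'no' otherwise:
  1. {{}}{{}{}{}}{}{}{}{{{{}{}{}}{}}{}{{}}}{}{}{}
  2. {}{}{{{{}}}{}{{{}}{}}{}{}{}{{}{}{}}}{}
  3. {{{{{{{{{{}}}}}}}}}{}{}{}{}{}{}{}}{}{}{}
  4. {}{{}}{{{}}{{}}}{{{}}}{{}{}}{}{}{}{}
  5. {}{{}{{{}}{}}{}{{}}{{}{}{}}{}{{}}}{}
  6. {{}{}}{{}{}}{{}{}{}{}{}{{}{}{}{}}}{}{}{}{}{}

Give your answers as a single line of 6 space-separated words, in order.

String 1 '{{}}{{}{}{}}{}{}{}{{{{}{}{}}{}}{}{{}}}{}{}{}': depth seq [1 2 1 0 1 2 1 2 1 2 1 0 1 0 1 0 1 0 1 2 3 4 3 4 3 4 3 2 3 2 1 2 1 2 3 2 1 0 1 0 1 0 1 0]
  -> pairs=22 depth=4 groups=9 -> no
String 2 '{}{}{{{{}}}{}{{{}}{}}{}{}{}{{}{}{}}}{}': depth seq [1 0 1 0 1 2 3 4 3 2 1 2 1 2 3 4 3 2 3 2 1 2 1 2 1 2 1 2 3 2 3 2 3 2 1 0 1 0]
  -> pairs=19 depth=4 groups=4 -> no
String 3 '{{{{{{{{{{}}}}}}}}}{}{}{}{}{}{}{}}{}{}{}': depth seq [1 2 3 4 5 6 7 8 9 10 9 8 7 6 5 4 3 2 1 2 1 2 1 2 1 2 1 2 1 2 1 2 1 0 1 0 1 0 1 0]
  -> pairs=20 depth=10 groups=4 -> yes
String 4 '{}{{}}{{{}}{{}}}{{{}}}{{}{}}{}{}{}{}': depth seq [1 0 1 2 1 0 1 2 3 2 1 2 3 2 1 0 1 2 3 2 1 0 1 2 1 2 1 0 1 0 1 0 1 0 1 0]
  -> pairs=18 depth=3 groups=9 -> no
String 5 '{}{{}{{{}}{}}{}{{}}{{}{}{}}{}{{}}}{}': depth seq [1 0 1 2 1 2 3 4 3 2 3 2 1 2 1 2 3 2 1 2 3 2 3 2 3 2 1 2 1 2 3 2 1 0 1 0]
  -> pairs=18 depth=4 groups=3 -> no
String 6 '{{}{}}{{}{}}{{}{}{}{}{}{{}{}{}{}}}{}{}{}{}{}': depth seq [1 2 1 2 1 0 1 2 1 2 1 0 1 2 1 2 1 2 1 2 1 2 1 2 3 2 3 2 3 2 3 2 1 0 1 0 1 0 1 0 1 0 1 0]
  -> pairs=22 depth=3 groups=8 -> no

Answer: no no yes no no no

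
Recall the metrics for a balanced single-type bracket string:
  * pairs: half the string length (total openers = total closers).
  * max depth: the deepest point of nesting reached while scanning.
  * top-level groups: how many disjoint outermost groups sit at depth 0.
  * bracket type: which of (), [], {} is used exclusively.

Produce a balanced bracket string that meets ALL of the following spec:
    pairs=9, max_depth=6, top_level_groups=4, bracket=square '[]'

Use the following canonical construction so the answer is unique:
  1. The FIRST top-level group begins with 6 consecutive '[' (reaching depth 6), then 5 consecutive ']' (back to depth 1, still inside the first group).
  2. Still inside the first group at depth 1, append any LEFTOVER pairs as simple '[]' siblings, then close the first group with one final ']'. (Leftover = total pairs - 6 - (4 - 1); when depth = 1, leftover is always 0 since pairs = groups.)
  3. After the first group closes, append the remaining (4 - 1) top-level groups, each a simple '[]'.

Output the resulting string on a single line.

Spec: pairs=9 depth=6 groups=4
Leftover pairs = 9 - 6 - (4-1) = 0
First group: deep chain of depth 6 + 0 sibling pairs
Remaining 3 groups: simple '[]' each

Answer: [[[[[[]]]]]][][][]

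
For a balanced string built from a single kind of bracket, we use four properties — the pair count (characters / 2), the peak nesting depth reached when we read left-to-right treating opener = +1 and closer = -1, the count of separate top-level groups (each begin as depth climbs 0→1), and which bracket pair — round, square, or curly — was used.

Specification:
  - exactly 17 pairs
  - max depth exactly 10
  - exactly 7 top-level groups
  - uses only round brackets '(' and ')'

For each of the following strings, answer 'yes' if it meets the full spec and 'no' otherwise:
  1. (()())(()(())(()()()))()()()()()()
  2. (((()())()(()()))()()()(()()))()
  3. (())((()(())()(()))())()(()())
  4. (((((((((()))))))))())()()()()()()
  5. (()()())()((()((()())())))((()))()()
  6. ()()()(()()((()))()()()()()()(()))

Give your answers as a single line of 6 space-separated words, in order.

Answer: no no no yes no no

Derivation:
String 1 '(()())(()(())(()()()))()()()()()()': depth seq [1 2 1 2 1 0 1 2 1 2 3 2 1 2 3 2 3 2 3 2 1 0 1 0 1 0 1 0 1 0 1 0 1 0]
  -> pairs=17 depth=3 groups=8 -> no
String 2 '(((()())()(()()))()()()(()()))()': depth seq [1 2 3 4 3 4 3 2 3 2 3 4 3 4 3 2 1 2 1 2 1 2 1 2 3 2 3 2 1 0 1 0]
  -> pairs=16 depth=4 groups=2 -> no
String 3 '(())((()(())()(()))())()(()())': depth seq [1 2 1 0 1 2 3 2 3 4 3 2 3 2 3 4 3 2 1 2 1 0 1 0 1 2 1 2 1 0]
  -> pairs=15 depth=4 groups=4 -> no
String 4 '(((((((((()))))))))())()()()()()()': depth seq [1 2 3 4 5 6 7 8 9 10 9 8 7 6 5 4 3 2 1 2 1 0 1 0 1 0 1 0 1 0 1 0 1 0]
  -> pairs=17 depth=10 groups=7 -> yes
String 5 '(()()())()((()((()())())))((()))()()': depth seq [1 2 1 2 1 2 1 0 1 0 1 2 3 2 3 4 5 4 5 4 3 4 3 2 1 0 1 2 3 2 1 0 1 0 1 0]
  -> pairs=18 depth=5 groups=6 -> no
String 6 '()()()(()()((()))()()()()()()(()))': depth seq [1 0 1 0 1 0 1 2 1 2 1 2 3 4 3 2 1 2 1 2 1 2 1 2 1 2 1 2 1 2 3 2 1 0]
  -> pairs=17 depth=4 groups=4 -> no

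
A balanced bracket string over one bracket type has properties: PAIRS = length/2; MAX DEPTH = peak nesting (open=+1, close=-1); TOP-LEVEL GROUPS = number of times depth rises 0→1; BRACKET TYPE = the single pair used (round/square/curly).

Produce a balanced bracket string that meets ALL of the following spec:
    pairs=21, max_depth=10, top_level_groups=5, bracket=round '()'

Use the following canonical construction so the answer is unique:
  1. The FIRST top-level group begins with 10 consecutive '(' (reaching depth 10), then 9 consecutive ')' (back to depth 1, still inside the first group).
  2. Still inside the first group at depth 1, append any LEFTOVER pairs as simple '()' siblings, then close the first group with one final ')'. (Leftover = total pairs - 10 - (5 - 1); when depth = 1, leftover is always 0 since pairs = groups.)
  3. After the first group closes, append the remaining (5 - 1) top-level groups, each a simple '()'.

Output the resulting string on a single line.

Answer: (((((((((()))))))))()()()()()()())()()()()

Derivation:
Spec: pairs=21 depth=10 groups=5
Leftover pairs = 21 - 10 - (5-1) = 7
First group: deep chain of depth 10 + 7 sibling pairs
Remaining 4 groups: simple '()' each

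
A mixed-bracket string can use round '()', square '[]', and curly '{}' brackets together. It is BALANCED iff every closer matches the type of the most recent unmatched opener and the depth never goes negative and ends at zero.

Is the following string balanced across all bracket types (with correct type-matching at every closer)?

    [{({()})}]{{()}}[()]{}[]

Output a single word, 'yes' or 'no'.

pos 0: push '['; stack = [
pos 1: push '{'; stack = [{
pos 2: push '('; stack = [{(
pos 3: push '{'; stack = [{({
pos 4: push '('; stack = [{({(
pos 5: ')' matches '('; pop; stack = [{({
pos 6: '}' matches '{'; pop; stack = [{(
pos 7: ')' matches '('; pop; stack = [{
pos 8: '}' matches '{'; pop; stack = [
pos 9: ']' matches '['; pop; stack = (empty)
pos 10: push '{'; stack = {
pos 11: push '{'; stack = {{
pos 12: push '('; stack = {{(
pos 13: ')' matches '('; pop; stack = {{
pos 14: '}' matches '{'; pop; stack = {
pos 15: '}' matches '{'; pop; stack = (empty)
pos 16: push '['; stack = [
pos 17: push '('; stack = [(
pos 18: ')' matches '('; pop; stack = [
pos 19: ']' matches '['; pop; stack = (empty)
pos 20: push '{'; stack = {
pos 21: '}' matches '{'; pop; stack = (empty)
pos 22: push '['; stack = [
pos 23: ']' matches '['; pop; stack = (empty)
end: stack empty → VALID
Verdict: properly nested → yes

Answer: yes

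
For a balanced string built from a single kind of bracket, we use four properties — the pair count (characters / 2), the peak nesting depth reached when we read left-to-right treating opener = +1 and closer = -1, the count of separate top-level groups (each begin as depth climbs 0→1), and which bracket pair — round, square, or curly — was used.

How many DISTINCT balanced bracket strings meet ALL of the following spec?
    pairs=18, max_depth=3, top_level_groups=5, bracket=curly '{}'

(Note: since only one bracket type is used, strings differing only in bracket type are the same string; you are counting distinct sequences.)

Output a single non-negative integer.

Answer: 1629620

Derivation:
Spec: pairs=18 depth=3 groups=5
Count(depth <= 3) = 1632000
Count(depth <= 2) = 2380
Count(depth == 3) = 1632000 - 2380 = 1629620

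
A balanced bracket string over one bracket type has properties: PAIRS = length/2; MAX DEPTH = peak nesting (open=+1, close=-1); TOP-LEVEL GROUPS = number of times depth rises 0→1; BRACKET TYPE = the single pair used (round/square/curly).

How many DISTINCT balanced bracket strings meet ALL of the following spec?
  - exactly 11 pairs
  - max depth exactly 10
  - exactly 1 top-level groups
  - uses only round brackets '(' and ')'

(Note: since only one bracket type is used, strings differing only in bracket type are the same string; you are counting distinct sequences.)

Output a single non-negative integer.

Answer: 17

Derivation:
Spec: pairs=11 depth=10 groups=1
Count(depth <= 10) = 16795
Count(depth <= 9) = 16778
Count(depth == 10) = 16795 - 16778 = 17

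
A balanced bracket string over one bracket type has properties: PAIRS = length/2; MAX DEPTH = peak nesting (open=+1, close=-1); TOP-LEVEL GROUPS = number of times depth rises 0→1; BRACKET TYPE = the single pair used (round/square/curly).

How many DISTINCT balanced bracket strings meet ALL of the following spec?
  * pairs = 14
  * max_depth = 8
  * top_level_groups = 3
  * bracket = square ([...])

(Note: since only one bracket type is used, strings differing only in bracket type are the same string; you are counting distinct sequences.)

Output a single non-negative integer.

Answer: 16074

Derivation:
Spec: pairs=14 depth=8 groups=3
Count(depth <= 8) = 530400
Count(depth <= 7) = 514326
Count(depth == 8) = 530400 - 514326 = 16074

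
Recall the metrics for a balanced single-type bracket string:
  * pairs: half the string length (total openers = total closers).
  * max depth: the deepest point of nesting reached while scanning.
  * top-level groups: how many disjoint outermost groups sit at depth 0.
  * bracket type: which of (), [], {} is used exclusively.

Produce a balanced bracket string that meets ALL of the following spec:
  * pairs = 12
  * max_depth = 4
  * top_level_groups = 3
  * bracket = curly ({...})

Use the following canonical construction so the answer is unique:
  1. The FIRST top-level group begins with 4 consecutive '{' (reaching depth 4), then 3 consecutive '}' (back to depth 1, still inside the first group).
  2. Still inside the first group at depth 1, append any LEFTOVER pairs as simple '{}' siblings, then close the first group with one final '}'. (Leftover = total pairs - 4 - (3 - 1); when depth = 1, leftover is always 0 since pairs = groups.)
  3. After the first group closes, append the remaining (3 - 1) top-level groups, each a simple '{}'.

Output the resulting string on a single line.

Spec: pairs=12 depth=4 groups=3
Leftover pairs = 12 - 4 - (3-1) = 6
First group: deep chain of depth 4 + 6 sibling pairs
Remaining 2 groups: simple '{}' each

Answer: {{{{}}}{}{}{}{}{}{}}{}{}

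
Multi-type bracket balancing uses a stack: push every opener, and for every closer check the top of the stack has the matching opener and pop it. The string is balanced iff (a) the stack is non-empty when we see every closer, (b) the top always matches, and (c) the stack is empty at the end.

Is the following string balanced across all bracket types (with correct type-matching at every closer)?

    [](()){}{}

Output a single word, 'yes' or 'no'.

Answer: yes

Derivation:
pos 0: push '['; stack = [
pos 1: ']' matches '['; pop; stack = (empty)
pos 2: push '('; stack = (
pos 3: push '('; stack = ((
pos 4: ')' matches '('; pop; stack = (
pos 5: ')' matches '('; pop; stack = (empty)
pos 6: push '{'; stack = {
pos 7: '}' matches '{'; pop; stack = (empty)
pos 8: push '{'; stack = {
pos 9: '}' matches '{'; pop; stack = (empty)
end: stack empty → VALID
Verdict: properly nested → yes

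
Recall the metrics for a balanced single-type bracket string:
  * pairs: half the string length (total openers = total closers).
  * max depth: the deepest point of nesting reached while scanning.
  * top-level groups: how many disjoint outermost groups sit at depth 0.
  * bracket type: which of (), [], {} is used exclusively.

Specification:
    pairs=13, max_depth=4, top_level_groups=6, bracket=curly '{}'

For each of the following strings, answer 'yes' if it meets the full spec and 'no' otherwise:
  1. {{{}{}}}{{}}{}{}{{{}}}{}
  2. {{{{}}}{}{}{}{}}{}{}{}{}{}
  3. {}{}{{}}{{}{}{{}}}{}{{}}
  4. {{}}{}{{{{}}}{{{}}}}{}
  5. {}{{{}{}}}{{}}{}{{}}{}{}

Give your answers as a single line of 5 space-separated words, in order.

String 1 '{{{}{}}}{{}}{}{}{{{}}}{}': depth seq [1 2 3 2 3 2 1 0 1 2 1 0 1 0 1 0 1 2 3 2 1 0 1 0]
  -> pairs=12 depth=3 groups=6 -> no
String 2 '{{{{}}}{}{}{}{}}{}{}{}{}{}': depth seq [1 2 3 4 3 2 1 2 1 2 1 2 1 2 1 0 1 0 1 0 1 0 1 0 1 0]
  -> pairs=13 depth=4 groups=6 -> yes
String 3 '{}{}{{}}{{}{}{{}}}{}{{}}': depth seq [1 0 1 0 1 2 1 0 1 2 1 2 1 2 3 2 1 0 1 0 1 2 1 0]
  -> pairs=12 depth=3 groups=6 -> no
String 4 '{{}}{}{{{{}}}{{{}}}}{}': depth seq [1 2 1 0 1 0 1 2 3 4 3 2 1 2 3 4 3 2 1 0 1 0]
  -> pairs=11 depth=4 groups=4 -> no
String 5 '{}{{{}{}}}{{}}{}{{}}{}{}': depth seq [1 0 1 2 3 2 3 2 1 0 1 2 1 0 1 0 1 2 1 0 1 0 1 0]
  -> pairs=12 depth=3 groups=7 -> no

Answer: no yes no no no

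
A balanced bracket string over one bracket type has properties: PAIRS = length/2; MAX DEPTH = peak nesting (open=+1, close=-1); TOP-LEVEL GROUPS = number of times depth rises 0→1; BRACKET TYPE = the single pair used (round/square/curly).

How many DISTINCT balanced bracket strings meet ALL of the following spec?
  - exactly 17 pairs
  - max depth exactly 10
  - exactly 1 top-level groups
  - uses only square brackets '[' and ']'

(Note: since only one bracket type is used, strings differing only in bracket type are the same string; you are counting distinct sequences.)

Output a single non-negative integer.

Spec: pairs=17 depth=10 groups=1
Count(depth <= 10) = 34818270
Count(depth <= 9) = 33602822
Count(depth == 10) = 34818270 - 33602822 = 1215448

Answer: 1215448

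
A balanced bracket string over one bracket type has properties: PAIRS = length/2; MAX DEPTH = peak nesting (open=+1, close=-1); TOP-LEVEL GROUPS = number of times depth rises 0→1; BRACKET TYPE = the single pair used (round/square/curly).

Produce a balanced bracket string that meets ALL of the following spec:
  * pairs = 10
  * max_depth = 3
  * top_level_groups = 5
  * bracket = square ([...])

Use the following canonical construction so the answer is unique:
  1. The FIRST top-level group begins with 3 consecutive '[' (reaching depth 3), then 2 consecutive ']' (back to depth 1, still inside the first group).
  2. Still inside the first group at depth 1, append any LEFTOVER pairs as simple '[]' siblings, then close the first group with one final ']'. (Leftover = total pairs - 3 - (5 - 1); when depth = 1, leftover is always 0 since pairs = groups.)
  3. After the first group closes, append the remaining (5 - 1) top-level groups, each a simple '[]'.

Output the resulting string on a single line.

Spec: pairs=10 depth=3 groups=5
Leftover pairs = 10 - 3 - (5-1) = 3
First group: deep chain of depth 3 + 3 sibling pairs
Remaining 4 groups: simple '[]' each

Answer: [[[]][][][]][][][][]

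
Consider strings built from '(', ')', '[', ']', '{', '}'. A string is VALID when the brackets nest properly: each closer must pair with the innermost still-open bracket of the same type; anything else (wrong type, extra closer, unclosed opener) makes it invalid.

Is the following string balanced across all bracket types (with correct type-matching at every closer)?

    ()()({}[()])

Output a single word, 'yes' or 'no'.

Answer: yes

Derivation:
pos 0: push '('; stack = (
pos 1: ')' matches '('; pop; stack = (empty)
pos 2: push '('; stack = (
pos 3: ')' matches '('; pop; stack = (empty)
pos 4: push '('; stack = (
pos 5: push '{'; stack = ({
pos 6: '}' matches '{'; pop; stack = (
pos 7: push '['; stack = ([
pos 8: push '('; stack = ([(
pos 9: ')' matches '('; pop; stack = ([
pos 10: ']' matches '['; pop; stack = (
pos 11: ')' matches '('; pop; stack = (empty)
end: stack empty → VALID
Verdict: properly nested → yes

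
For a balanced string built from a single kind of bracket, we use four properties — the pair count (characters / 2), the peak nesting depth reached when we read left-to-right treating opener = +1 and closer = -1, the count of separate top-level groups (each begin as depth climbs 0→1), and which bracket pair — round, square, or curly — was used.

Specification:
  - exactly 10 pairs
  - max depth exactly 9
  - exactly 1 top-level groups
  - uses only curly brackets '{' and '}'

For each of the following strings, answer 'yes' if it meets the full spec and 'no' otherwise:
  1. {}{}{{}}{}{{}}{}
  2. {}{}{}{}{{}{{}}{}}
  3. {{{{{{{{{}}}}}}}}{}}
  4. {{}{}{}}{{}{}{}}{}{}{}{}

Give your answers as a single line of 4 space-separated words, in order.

String 1 '{}{}{{}}{}{{}}{}': depth seq [1 0 1 0 1 2 1 0 1 0 1 2 1 0 1 0]
  -> pairs=8 depth=2 groups=6 -> no
String 2 '{}{}{}{}{{}{{}}{}}': depth seq [1 0 1 0 1 0 1 0 1 2 1 2 3 2 1 2 1 0]
  -> pairs=9 depth=3 groups=5 -> no
String 3 '{{{{{{{{{}}}}}}}}{}}': depth seq [1 2 3 4 5 6 7 8 9 8 7 6 5 4 3 2 1 2 1 0]
  -> pairs=10 depth=9 groups=1 -> yes
String 4 '{{}{}{}}{{}{}{}}{}{}{}{}': depth seq [1 2 1 2 1 2 1 0 1 2 1 2 1 2 1 0 1 0 1 0 1 0 1 0]
  -> pairs=12 depth=2 groups=6 -> no

Answer: no no yes no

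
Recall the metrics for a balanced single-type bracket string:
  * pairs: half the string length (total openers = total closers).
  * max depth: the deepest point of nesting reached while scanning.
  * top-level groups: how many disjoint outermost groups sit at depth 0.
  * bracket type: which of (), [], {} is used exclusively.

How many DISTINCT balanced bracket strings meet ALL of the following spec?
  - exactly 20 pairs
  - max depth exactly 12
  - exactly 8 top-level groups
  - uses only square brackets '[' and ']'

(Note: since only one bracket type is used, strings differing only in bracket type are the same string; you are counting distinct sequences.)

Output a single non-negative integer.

Answer: 224

Derivation:
Spec: pairs=20 depth=12 groups=8
Count(depth <= 12) = 56448202
Count(depth <= 11) = 56447978
Count(depth == 12) = 56448202 - 56447978 = 224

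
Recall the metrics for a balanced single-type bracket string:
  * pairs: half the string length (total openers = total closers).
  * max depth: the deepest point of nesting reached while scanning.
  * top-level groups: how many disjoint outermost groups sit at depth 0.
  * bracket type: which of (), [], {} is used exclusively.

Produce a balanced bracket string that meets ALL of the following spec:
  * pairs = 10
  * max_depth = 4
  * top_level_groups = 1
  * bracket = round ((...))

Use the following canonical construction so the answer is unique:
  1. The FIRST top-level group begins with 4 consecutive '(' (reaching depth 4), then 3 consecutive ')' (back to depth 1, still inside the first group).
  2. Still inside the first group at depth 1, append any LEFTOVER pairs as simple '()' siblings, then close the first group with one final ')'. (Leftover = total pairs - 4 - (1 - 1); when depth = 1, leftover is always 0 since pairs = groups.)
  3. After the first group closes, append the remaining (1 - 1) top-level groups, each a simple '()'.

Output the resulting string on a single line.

Answer: (((()))()()()()()())

Derivation:
Spec: pairs=10 depth=4 groups=1
Leftover pairs = 10 - 4 - (1-1) = 6
First group: deep chain of depth 4 + 6 sibling pairs
Remaining 0 groups: simple '()' each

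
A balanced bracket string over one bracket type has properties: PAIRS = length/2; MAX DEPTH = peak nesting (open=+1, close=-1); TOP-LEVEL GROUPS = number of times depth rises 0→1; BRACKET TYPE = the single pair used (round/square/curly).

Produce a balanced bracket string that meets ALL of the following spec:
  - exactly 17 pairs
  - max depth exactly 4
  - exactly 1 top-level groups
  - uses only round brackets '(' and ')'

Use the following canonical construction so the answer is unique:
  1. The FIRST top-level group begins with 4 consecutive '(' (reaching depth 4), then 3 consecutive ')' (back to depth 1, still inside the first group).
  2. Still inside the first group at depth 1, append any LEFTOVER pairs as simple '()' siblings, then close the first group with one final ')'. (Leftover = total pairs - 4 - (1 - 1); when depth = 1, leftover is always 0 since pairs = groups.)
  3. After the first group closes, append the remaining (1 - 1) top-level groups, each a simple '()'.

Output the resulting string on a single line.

Spec: pairs=17 depth=4 groups=1
Leftover pairs = 17 - 4 - (1-1) = 13
First group: deep chain of depth 4 + 13 sibling pairs
Remaining 0 groups: simple '()' each

Answer: (((()))()()()()()()()()()()()()())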